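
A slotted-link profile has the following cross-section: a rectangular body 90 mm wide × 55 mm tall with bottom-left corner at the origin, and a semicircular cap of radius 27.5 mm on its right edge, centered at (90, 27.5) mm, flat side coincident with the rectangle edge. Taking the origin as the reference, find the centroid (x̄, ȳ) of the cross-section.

rectangular body: A = 90 × 55 = 4950.00, centroid at (45.00, 27.50).
semicircular end: A = ½π·27.5² = 1187.91, centroid at (101.67, 27.50).
ΣA = 6137.91 mm²
ΣAx̄ = (4950.00)(45.00) + (1187.91)(101.67) = 343526.91 mm³
ΣAȳ = (4950.00)(27.50) + (1187.91)(27.50) = 168792.65 mm³
x̄ = 343526.91 / 6137.91 = 55.97 mm
ȳ = 168792.65 / 6137.91 = 27.50 mm

x̄ = 55.97 mm, ȳ = 27.50 mm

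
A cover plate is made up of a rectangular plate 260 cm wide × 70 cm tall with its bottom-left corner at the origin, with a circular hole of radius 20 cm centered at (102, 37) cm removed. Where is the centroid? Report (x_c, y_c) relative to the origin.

x_c = 132.08 cm, y_c = 34.85 cm

plate: A = 260 × 70 = 18200.00, centroid at (130.00, 35.00).
hole: A = −π·20² = -1256.64, centroid at (102.00, 37.00).
ΣA = 16943.36 cm²
ΣAx_c = (18200.00)(130.00) + (-1256.64)(102.00) = 2237823.02 cm³
ΣAy_c = (18200.00)(35.00) + (-1256.64)(37.00) = 590504.43 cm³
x_c = 2237823.02 / 16943.36 = 132.08 cm
y_c = 590504.43 / 16943.36 = 34.85 cm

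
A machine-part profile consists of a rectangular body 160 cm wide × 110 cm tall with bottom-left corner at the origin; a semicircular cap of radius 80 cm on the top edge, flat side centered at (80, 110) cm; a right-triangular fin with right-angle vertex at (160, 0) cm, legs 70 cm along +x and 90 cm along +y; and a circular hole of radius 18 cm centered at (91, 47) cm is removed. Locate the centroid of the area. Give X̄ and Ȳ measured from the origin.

rectangular body: A = 160 × 110 = 17600.00, centroid at (80.00, 55.00).
semicircular top: A = ½π·80² = 10053.10, centroid at (80.00, 143.95).
triangular fin: A = ½·70·90 = 3150.00, centroid at (183.33, 30.00).
hole: A = −π·18² = -1017.88, centroid at (91.00, 47.00).
ΣA = 29785.22 cm², ΣAX̄ = 2697121.00 cm³, ΣAȲ = 2461833.77 cm³.
X̄ = 2697121.00/29785.22 = 90.55 cm; Ȳ = 2461833.77/29785.22 = 82.65 cm.

X̄ = 90.55 cm, Ȳ = 82.65 cm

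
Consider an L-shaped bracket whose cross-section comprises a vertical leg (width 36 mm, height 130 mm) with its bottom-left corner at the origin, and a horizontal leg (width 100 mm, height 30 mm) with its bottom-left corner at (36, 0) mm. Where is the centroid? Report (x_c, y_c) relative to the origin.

vertical leg: A = 36 × 130 = 4680.00, centroid at (18.00, 65.00).
horizontal leg: A = 100 × 30 = 3000.00, centroid at (86.00, 15.00).
ΣA = 7680.00 mm²
ΣAx_c = (4680.00)(18.00) + (3000.00)(86.00) = 342240.00 mm³
ΣAy_c = (4680.00)(65.00) + (3000.00)(15.00) = 349200.00 mm³
x_c = 342240.00 / 7680.00 = 44.56 mm
y_c = 349200.00 / 7680.00 = 45.47 mm

x_c = 44.56 mm, y_c = 45.47 mm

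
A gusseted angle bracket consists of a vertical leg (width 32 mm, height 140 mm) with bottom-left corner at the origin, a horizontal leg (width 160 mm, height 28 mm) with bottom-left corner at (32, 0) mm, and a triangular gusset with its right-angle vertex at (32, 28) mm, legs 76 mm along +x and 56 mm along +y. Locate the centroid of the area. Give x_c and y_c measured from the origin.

x_c = 62.72 mm, y_c = 42.90 mm

vertical leg: A = 32 × 140 = 4480.00, centroid at (16.00, 70.00).
horizontal leg: A = 160 × 28 = 4480.00, centroid at (112.00, 14.00).
gusset: A = ½·76·56 = 2128.00, centroid at (57.33, 46.67).
ΣA = 11088.00 mm², ΣAx_c = 695445.33 mm³, ΣAy_c = 475626.67 mm³.
x_c = 695445.33/11088.00 = 62.72 mm; y_c = 475626.67/11088.00 = 42.90 mm.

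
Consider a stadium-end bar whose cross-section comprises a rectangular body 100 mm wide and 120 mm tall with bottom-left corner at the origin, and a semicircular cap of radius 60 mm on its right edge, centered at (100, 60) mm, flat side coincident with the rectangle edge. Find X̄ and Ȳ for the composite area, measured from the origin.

rectangular body: A = 100 × 120 = 12000.00, centroid at (50.00, 60.00).
semicircular end: A = ½π·60² = 5654.87, centroid at (125.46, 60.00).
ΣA = 17654.87 mm², ΣAX̄ = 1309486.68 mm³, ΣAȲ = 1059292.01 mm³.
X̄ = 1309486.68/17654.87 = 74.17 mm; Ȳ = 1059292.01/17654.87 = 60.00 mm.

X̄ = 74.17 mm, Ȳ = 60.00 mm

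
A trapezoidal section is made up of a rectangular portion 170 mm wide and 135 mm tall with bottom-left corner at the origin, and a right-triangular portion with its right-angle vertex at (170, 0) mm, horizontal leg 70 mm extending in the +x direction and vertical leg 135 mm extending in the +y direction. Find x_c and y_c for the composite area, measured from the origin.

x_c = 103.50 mm, y_c = 63.66 mm

rectangular portion: A = 170 × 135 = 22950.00, centroid at (85.00, 67.50).
triangular portion: A = ½·70·135 = 4725.00, centroid at (193.33, 45.00).
ΣA = 27675.00 mm²
ΣAx_c = (22950.00)(85.00) + (4725.00)(193.33) = 2864250.00 mm³
ΣAy_c = (22950.00)(67.50) + (4725.00)(45.00) = 1761750.00 mm³
x_c = 2864250.00 / 27675.00 = 103.50 mm
y_c = 1761750.00 / 27675.00 = 63.66 mm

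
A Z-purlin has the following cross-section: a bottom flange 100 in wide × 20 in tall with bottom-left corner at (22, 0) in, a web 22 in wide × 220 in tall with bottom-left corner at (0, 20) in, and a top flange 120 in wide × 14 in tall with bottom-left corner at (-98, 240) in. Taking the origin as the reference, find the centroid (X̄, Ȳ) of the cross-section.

bottom flange: A = 100 × 20 = 2000.00, centroid at (72.00, 10.00).
web: A = 22 × 220 = 4840.00, centroid at (11.00, 130.00).
top flange: A = 120 × 14 = 1680.00, centroid at (-38.00, 247.00).
ΣA = 8520.00 in²
ΣAX̄ = (2000.00)(72.00) + (4840.00)(11.00) + (1680.00)(-38.00) = 133400.00 in³
ΣAȲ = (2000.00)(10.00) + (4840.00)(130.00) + (1680.00)(247.00) = 1064160.00 in³
X̄ = 133400.00 / 8520.00 = 15.66 in
Ȳ = 1064160.00 / 8520.00 = 124.90 in

X̄ = 15.66 in, Ȳ = 124.90 in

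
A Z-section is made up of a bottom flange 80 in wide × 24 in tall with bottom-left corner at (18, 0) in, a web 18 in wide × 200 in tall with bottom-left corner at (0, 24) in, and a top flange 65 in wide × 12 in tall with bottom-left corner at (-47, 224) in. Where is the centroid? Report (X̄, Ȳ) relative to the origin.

X̄ = 21.02 in, Ȳ = 102.99 in

bottom flange: A = 80 × 24 = 1920.00, centroid at (58.00, 12.00).
web: A = 18 × 200 = 3600.00, centroid at (9.00, 124.00).
top flange: A = 65 × 12 = 780.00, centroid at (-14.50, 230.00).
ΣA = 6300.00 in²
ΣAX̄ = (1920.00)(58.00) + (3600.00)(9.00) + (780.00)(-14.50) = 132450.00 in³
ΣAȲ = (1920.00)(12.00) + (3600.00)(124.00) + (780.00)(230.00) = 648840.00 in³
X̄ = 132450.00 / 6300.00 = 21.02 in
Ȳ = 648840.00 / 6300.00 = 102.99 in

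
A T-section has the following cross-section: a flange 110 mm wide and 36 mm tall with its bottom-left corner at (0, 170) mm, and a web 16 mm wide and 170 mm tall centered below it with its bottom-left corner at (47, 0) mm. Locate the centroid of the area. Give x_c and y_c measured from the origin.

x_c = 55.00 mm, y_c = 146.06 mm

web: A = 16 × 170 = 2720.00, centroid at (55.00, 85.00).
flange: A = 110 × 36 = 3960.00, centroid at (55.00, 188.00).
ΣA = 6680.00 mm²
ΣAx_c = (2720.00)(55.00) + (3960.00)(55.00) = 367400.00 mm³
ΣAy_c = (2720.00)(85.00) + (3960.00)(188.00) = 975680.00 mm³
x_c = 367400.00 / 6680.00 = 55.00 mm
y_c = 975680.00 / 6680.00 = 146.06 mm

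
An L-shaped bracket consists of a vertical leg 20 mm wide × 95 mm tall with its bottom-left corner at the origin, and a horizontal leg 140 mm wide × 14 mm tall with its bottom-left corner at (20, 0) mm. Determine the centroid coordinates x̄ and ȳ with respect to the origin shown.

vertical leg: A = 20 × 95 = 1900.00, centroid at (10.00, 47.50).
horizontal leg: A = 140 × 14 = 1960.00, centroid at (90.00, 7.00).
ΣA = 3860.00 mm²
ΣAx̄ = (1900.00)(10.00) + (1960.00)(90.00) = 195400.00 mm³
ΣAȳ = (1900.00)(47.50) + (1960.00)(7.00) = 103970.00 mm³
x̄ = 195400.00 / 3860.00 = 50.62 mm
ȳ = 103970.00 / 3860.00 = 26.94 mm

x̄ = 50.62 mm, ȳ = 26.94 mm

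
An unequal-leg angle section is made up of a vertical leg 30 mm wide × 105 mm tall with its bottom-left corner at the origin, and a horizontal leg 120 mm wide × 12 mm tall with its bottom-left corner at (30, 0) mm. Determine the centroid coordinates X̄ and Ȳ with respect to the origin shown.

vertical leg: A = 30 × 105 = 3150.00, centroid at (15.00, 52.50).
horizontal leg: A = 120 × 12 = 1440.00, centroid at (90.00, 6.00).
ΣA = 4590.00 mm², ΣAX̄ = 176850.00 mm³, ΣAȲ = 174015.00 mm³.
X̄ = 176850.00/4590.00 = 38.53 mm; Ȳ = 174015.00/4590.00 = 37.91 mm.

X̄ = 38.53 mm, Ȳ = 37.91 mm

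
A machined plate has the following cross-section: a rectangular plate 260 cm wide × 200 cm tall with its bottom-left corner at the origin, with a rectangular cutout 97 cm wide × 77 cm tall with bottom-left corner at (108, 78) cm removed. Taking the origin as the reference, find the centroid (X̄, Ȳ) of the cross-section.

plate: A = 260 × 200 = 52000.00, centroid at (130.00, 100.00).
hole: A = −(97 × 77) = -7469.00, centroid at (156.50, 116.50).
ΣA = 44531.00 cm²
ΣAX̄ = (52000.00)(130.00) + (-7469.00)(156.50) = 5591101.50 cm³
ΣAȲ = (52000.00)(100.00) + (-7469.00)(116.50) = 4329861.50 cm³
X̄ = 5591101.50 / 44531.00 = 125.56 cm
Ȳ = 4329861.50 / 44531.00 = 97.23 cm

X̄ = 125.56 cm, Ȳ = 97.23 cm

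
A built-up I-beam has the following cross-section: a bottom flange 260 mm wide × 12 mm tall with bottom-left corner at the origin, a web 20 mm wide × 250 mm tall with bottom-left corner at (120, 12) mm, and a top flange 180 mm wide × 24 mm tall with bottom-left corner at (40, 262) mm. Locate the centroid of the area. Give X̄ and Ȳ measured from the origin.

Part | A | x̄ᵢ | ȳᵢ | A·x̄ᵢ | A·ȳᵢ
bottom flange | 3120.00 | 130.00 | 6.00 | 405600.00 | 18720.00
web | 5000.00 | 130.00 | 137.00 | 650000.00 | 685000.00
top flange | 4320.00 | 130.00 | 274.00 | 561600.00 | 1183680.00
Σ | 12440.00 |  |  | 1617200.00 | 1887400.00
X̄ = 1617200.00 / 12440.00 = 130.00 mm
Ȳ = 1887400.00 / 12440.00 = 151.72 mm

X̄ = 130.00 mm, Ȳ = 151.72 mm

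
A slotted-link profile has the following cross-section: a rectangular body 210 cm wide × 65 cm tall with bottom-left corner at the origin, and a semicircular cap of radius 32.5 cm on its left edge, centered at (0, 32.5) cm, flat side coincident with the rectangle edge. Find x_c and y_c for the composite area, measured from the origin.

rectangular body: A = 210 × 65 = 13650.00, centroid at (105.00, 32.50).
semicircular end: A = ½π·32.5² = 1659.15, centroid at (-13.79, 32.50).
ΣA = 15309.15 cm², ΣAx_c = 1410364.58 cm³, ΣAy_c = 497547.49 cm³.
x_c = 1410364.58/15309.15 = 92.13 cm; y_c = 497547.49/15309.15 = 32.50 cm.

x_c = 92.13 cm, y_c = 32.50 cm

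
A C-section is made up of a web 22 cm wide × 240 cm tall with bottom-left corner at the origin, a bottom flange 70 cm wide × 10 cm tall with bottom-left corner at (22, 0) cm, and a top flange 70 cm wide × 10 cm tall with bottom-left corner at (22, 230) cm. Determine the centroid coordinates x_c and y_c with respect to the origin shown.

web: A = 22 × 240 = 5280.00, centroid at (11.00, 120.00).
bottom flange: A = 70 × 10 = 700.00, centroid at (57.00, 5.00).
top flange: A = 70 × 10 = 700.00, centroid at (57.00, 235.00).
ΣA = 6680.00 cm², ΣAx_c = 137880.00 cm³, ΣAy_c = 801600.00 cm³.
x_c = 137880.00/6680.00 = 20.64 cm; y_c = 801600.00/6680.00 = 120.00 cm.

x_c = 20.64 cm, y_c = 120.00 cm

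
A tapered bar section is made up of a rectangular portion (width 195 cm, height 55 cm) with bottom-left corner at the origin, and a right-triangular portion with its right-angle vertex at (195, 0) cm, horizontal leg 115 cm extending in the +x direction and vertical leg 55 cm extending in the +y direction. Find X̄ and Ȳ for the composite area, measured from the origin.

rectangular portion: A = 195 × 55 = 10725.00, centroid at (97.50, 27.50).
triangular portion: A = ½·115·55 = 3162.50, centroid at (233.33, 18.33).
ΣA = 13887.50 cm², ΣAX̄ = 1783604.17 cm³, ΣAȲ = 352916.67 cm³.
X̄ = 1783604.17/13887.50 = 128.43 cm; Ȳ = 352916.67/13887.50 = 25.41 cm.

X̄ = 128.43 cm, Ȳ = 25.41 cm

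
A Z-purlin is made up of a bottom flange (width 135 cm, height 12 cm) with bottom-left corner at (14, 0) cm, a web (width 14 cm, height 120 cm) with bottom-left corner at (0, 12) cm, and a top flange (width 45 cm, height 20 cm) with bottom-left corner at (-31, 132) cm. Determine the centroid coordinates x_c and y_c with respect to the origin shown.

Part | A | x̄ᵢ | ȳᵢ | A·x̄ᵢ | A·ȳᵢ
bottom flange | 1620.00 | 81.50 | 6.00 | 132030.00 | 9720.00
web | 1680.00 | 7.00 | 72.00 | 11760.00 | 120960.00
top flange | 900.00 | -8.50 | 142.00 | -7650.00 | 127800.00
Σ | 4200.00 |  |  | 136140.00 | 258480.00
x_c = 136140.00 / 4200.00 = 32.41 cm
y_c = 258480.00 / 4200.00 = 61.54 cm

x_c = 32.41 cm, y_c = 61.54 cm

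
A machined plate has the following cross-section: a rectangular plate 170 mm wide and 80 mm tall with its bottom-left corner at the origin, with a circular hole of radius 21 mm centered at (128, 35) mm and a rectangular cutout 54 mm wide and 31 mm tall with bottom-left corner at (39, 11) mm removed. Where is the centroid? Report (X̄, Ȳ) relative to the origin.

plate: A = 170 × 80 = 13600.00, centroid at (85.00, 40.00).
hole 1: A = −π·21² = -1385.44, centroid at (128.00, 35.00).
hole 2: A = −(54 × 31) = -1674.00, centroid at (66.00, 26.50).
ΣA = 10540.56 mm², ΣAX̄ = 868179.38 mm³, ΣAȲ = 451148.52 mm³.
X̄ = 868179.38/10540.56 = 82.37 mm; Ȳ = 451148.52/10540.56 = 42.80 mm.

X̄ = 82.37 mm, Ȳ = 42.80 mm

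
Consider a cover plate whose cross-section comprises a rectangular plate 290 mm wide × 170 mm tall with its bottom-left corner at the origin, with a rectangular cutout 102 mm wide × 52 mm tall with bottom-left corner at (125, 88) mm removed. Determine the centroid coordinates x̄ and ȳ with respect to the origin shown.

x̄ = 141.26 mm, ȳ = 81.50 mm

plate: A = 290 × 170 = 49300.00, centroid at (145.00, 85.00).
hole: A = −(102 × 52) = -5304.00, centroid at (176.00, 114.00).
ΣA = 43996.00 mm²
ΣAx̄ = (49300.00)(145.00) + (-5304.00)(176.00) = 6214996.00 mm³
ΣAȳ = (49300.00)(85.00) + (-5304.00)(114.00) = 3585844.00 mm³
x̄ = 6214996.00 / 43996.00 = 141.26 mm
ȳ = 3585844.00 / 43996.00 = 81.50 mm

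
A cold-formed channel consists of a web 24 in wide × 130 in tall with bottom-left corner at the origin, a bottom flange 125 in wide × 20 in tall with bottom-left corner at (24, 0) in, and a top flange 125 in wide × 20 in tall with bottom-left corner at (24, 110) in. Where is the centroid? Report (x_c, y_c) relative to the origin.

Part | A | x̄ᵢ | ȳᵢ | A·x̄ᵢ | A·ȳᵢ
web | 3120.00 | 12.00 | 65.00 | 37440.00 | 202800.00
bottom flange | 2500.00 | 86.50 | 10.00 | 216250.00 | 25000.00
top flange | 2500.00 | 86.50 | 120.00 | 216250.00 | 300000.00
Σ | 8120.00 |  |  | 469940.00 | 527800.00
x_c = 469940.00 / 8120.00 = 57.87 in
y_c = 527800.00 / 8120.00 = 65.00 in

x_c = 57.87 in, y_c = 65.00 in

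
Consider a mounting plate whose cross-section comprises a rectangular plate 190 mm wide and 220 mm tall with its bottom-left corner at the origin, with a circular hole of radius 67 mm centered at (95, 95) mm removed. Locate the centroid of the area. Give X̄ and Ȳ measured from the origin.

plate: A = 190 × 220 = 41800.00, centroid at (95.00, 110.00).
hole: A = −π·67² = -14102.61, centroid at (95.00, 95.00).
ΣA = 27697.39 mm²
ΣAX̄ = (41800.00)(95.00) + (-14102.61)(95.00) = 2631252.10 mm³
ΣAȲ = (41800.00)(110.00) + (-14102.61)(95.00) = 3258252.10 mm³
X̄ = 2631252.10 / 27697.39 = 95.00 mm
Ȳ = 3258252.10 / 27697.39 = 117.64 mm

X̄ = 95.00 mm, Ȳ = 117.64 mm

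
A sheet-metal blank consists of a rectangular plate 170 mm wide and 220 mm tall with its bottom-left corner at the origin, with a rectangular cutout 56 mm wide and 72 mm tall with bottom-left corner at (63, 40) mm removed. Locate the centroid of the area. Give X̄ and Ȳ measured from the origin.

Part | A | x̄ᵢ | ȳᵢ | A·x̄ᵢ | A·ȳᵢ
plate | 37400.00 | 85.00 | 110.00 | 3179000.00 | 4114000.00
hole | -4032.00 | 91.00 | 76.00 | -366912.00 | -306432.00
Σ | 33368.00 |  |  | 2812088.00 | 3807568.00
X̄ = 2812088.00 / 33368.00 = 84.27 mm
Ȳ = 3807568.00 / 33368.00 = 114.11 mm

X̄ = 84.27 mm, Ȳ = 114.11 mm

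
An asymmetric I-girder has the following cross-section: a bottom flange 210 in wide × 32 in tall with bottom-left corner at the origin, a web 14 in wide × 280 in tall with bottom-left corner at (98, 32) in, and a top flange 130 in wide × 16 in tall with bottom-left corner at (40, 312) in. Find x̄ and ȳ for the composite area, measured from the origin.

x̄ = 105.00 in, ȳ = 113.79 in

bottom flange: A = 210 × 32 = 6720.00, centroid at (105.00, 16.00).
web: A = 14 × 280 = 3920.00, centroid at (105.00, 172.00).
top flange: A = 130 × 16 = 2080.00, centroid at (105.00, 320.00).
ΣA = 12720.00 in²
ΣAx̄ = (6720.00)(105.00) + (3920.00)(105.00) + (2080.00)(105.00) = 1335600.00 in³
ΣAȳ = (6720.00)(16.00) + (3920.00)(172.00) + (2080.00)(320.00) = 1447360.00 in³
x̄ = 1335600.00 / 12720.00 = 105.00 in
ȳ = 1447360.00 / 12720.00 = 113.79 in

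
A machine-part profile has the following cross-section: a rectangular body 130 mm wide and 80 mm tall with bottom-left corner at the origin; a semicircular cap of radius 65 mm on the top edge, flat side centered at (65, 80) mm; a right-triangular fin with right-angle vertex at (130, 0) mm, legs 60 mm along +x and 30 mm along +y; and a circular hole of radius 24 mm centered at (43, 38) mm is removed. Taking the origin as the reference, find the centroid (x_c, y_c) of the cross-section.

x_c = 72.21 mm, y_c = 66.36 mm

rectangular body: A = 130 × 80 = 10400.00, centroid at (65.00, 40.00).
semicircular top: A = ½π·65² = 6636.61, centroid at (65.00, 107.59).
triangular fin: A = ½·60·30 = 900.00, centroid at (150.00, 10.00).
hole: A = −π·24² = -1809.56, centroid at (43.00, 38.00).
ΣA = 16127.06 mm², ΣAx_c = 1164568.97 mm³, ΣAy_c = 1070249.31 mm³.
x_c = 1164568.97/16127.06 = 72.21 mm; y_c = 1070249.31/16127.06 = 66.36 mm.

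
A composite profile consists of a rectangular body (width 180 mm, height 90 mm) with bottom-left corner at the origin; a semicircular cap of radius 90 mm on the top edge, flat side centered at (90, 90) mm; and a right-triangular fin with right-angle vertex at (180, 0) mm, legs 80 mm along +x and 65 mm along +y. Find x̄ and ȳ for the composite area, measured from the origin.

x̄ = 99.62 mm, ȳ = 76.66 mm

rectangular body: A = 180 × 90 = 16200.00, centroid at (90.00, 45.00).
semicircular top: A = ½π·90² = 12723.45, centroid at (90.00, 128.20).
triangular fin: A = ½·80·65 = 2600.00, centroid at (206.67, 21.67).
ΣA = 31523.45 mm², ΣAx̄ = 3140443.86 mm³, ΣAȳ = 2416443.86 mm³.
x̄ = 3140443.86/31523.45 = 99.62 mm; ȳ = 2416443.86/31523.45 = 76.66 mm.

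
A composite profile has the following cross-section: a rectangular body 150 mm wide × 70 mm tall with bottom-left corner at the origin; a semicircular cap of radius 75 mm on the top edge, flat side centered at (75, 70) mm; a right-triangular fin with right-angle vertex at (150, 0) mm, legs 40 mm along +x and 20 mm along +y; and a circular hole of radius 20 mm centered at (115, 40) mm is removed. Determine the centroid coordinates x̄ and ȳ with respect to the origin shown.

x̄ = 74.19 mm, ȳ = 66.00 mm

Part | A | x̄ᵢ | ȳᵢ | A·x̄ᵢ | A·ȳᵢ
rectangular body | 10500.00 | 75.00 | 35.00 | 787500.00 | 367500.00
semicircular top | 8835.73 | 75.00 | 101.83 | 662679.70 | 899751.05
triangular fin | 400.00 | 163.33 | 6.67 | 65333.33 | 2666.67
hole | -1256.64 | 115.00 | 40.00 | -144513.26 | -50265.48
Σ | 18479.09 |  |  | 1370999.77 | 1219652.24
x̄ = 1370999.77 / 18479.09 = 74.19 mm
ȳ = 1219652.24 / 18479.09 = 66.00 mm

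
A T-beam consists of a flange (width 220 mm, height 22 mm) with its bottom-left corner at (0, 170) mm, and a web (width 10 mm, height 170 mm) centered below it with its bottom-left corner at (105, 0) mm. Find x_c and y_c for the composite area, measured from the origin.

web: A = 10 × 170 = 1700.00, centroid at (110.00, 85.00).
flange: A = 220 × 22 = 4840.00, centroid at (110.00, 181.00).
ΣA = 6540.00 mm²
ΣAx_c = (1700.00)(110.00) + (4840.00)(110.00) = 719400.00 mm³
ΣAy_c = (1700.00)(85.00) + (4840.00)(181.00) = 1020540.00 mm³
x_c = 719400.00 / 6540.00 = 110.00 mm
y_c = 1020540.00 / 6540.00 = 156.05 mm

x_c = 110.00 mm, y_c = 156.05 mm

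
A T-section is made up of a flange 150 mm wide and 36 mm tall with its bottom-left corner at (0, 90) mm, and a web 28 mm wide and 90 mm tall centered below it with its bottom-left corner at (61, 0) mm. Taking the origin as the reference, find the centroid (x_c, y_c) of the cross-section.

web: A = 28 × 90 = 2520.00, centroid at (75.00, 45.00).
flange: A = 150 × 36 = 5400.00, centroid at (75.00, 108.00).
ΣA = 7920.00 mm²
ΣAx_c = (2520.00)(75.00) + (5400.00)(75.00) = 594000.00 mm³
ΣAy_c = (2520.00)(45.00) + (5400.00)(108.00) = 696600.00 mm³
x_c = 594000.00 / 7920.00 = 75.00 mm
y_c = 696600.00 / 7920.00 = 87.95 mm

x_c = 75.00 mm, y_c = 87.95 mm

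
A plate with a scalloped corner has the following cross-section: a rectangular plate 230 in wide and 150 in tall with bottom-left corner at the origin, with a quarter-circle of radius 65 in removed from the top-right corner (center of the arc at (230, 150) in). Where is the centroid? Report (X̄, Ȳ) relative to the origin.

X̄ = 105.70 in, Ȳ = 69.95 in

plate: A = 230 × 150 = 34500.00, centroid at (115.00, 75.00).
removed quarter-circle: A = −¼π·65² = -3318.31, centroid at (202.41, 122.41).
ΣA = 31181.69 in², ΣAX̄ = 3295831.00 in³, ΣAȲ = 2181295.58 in³.
X̄ = 3295831.00/31181.69 = 105.70 in; Ȳ = 2181295.58/31181.69 = 69.95 in.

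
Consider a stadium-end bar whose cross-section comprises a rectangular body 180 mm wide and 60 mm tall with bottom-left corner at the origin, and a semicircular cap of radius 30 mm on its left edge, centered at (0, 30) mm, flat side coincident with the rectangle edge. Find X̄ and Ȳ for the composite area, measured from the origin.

X̄ = 78.11 mm, Ȳ = 30.00 mm

Part | A | x̄ᵢ | ȳᵢ | A·x̄ᵢ | A·ȳᵢ
rectangular body | 10800.00 | 90.00 | 30.00 | 972000.00 | 324000.00
semicircular end | 1413.72 | -12.73 | 30.00 | -18000.00 | 42411.50
Σ | 12213.72 |  |  | 954000.00 | 366411.50
X̄ = 954000.00 / 12213.72 = 78.11 mm
Ȳ = 366411.50 / 12213.72 = 30.00 mm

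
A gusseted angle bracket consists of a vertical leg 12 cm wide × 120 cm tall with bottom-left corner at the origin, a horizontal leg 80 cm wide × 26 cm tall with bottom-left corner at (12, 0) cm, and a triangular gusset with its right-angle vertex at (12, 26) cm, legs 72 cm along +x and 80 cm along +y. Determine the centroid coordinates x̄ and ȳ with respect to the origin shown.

vertical leg: A = 12 × 120 = 1440.00, centroid at (6.00, 60.00).
horizontal leg: A = 80 × 26 = 2080.00, centroid at (52.00, 13.00).
gusset: A = ½·72·80 = 2880.00, centroid at (36.00, 52.67).
ΣA = 6400.00 cm², ΣAx̄ = 220480.00 cm³, ΣAȳ = 265120.00 cm³.
x̄ = 220480.00/6400.00 = 34.45 cm; ȳ = 265120.00/6400.00 = 41.42 cm.

x̄ = 34.45 cm, ȳ = 41.42 cm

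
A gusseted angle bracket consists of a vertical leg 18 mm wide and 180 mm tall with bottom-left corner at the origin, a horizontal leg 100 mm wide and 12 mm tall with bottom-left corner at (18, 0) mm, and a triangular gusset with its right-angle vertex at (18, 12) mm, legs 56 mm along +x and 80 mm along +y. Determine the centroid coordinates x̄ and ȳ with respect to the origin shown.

vertical leg: A = 18 × 180 = 3240.00, centroid at (9.00, 90.00).
horizontal leg: A = 100 × 12 = 1200.00, centroid at (68.00, 6.00).
gusset: A = ½·56·80 = 2240.00, centroid at (36.67, 38.67).
ΣA = 6680.00 mm², ΣAx̄ = 192893.33 mm³, ΣAȳ = 385413.33 mm³.
x̄ = 192893.33/6680.00 = 28.88 mm; ȳ = 385413.33/6680.00 = 57.70 mm.

x̄ = 28.88 mm, ȳ = 57.70 mm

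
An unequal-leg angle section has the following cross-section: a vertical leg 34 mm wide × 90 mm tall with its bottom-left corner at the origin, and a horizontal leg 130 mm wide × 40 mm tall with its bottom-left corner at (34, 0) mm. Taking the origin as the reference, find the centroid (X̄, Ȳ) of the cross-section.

X̄ = 68.62 mm, Ȳ = 29.26 mm

vertical leg: A = 34 × 90 = 3060.00, centroid at (17.00, 45.00).
horizontal leg: A = 130 × 40 = 5200.00, centroid at (99.00, 20.00).
ΣA = 8260.00 mm²
ΣAX̄ = (3060.00)(17.00) + (5200.00)(99.00) = 566820.00 mm³
ΣAȲ = (3060.00)(45.00) + (5200.00)(20.00) = 241700.00 mm³
X̄ = 566820.00 / 8260.00 = 68.62 mm
Ȳ = 241700.00 / 8260.00 = 29.26 mm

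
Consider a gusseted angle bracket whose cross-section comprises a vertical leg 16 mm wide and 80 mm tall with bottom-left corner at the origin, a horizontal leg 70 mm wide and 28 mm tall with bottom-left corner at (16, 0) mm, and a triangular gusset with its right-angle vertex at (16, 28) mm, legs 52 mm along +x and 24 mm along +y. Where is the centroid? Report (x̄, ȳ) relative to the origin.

vertical leg: A = 16 × 80 = 1280.00, centroid at (8.00, 40.00).
horizontal leg: A = 70 × 28 = 1960.00, centroid at (51.00, 14.00).
gusset: A = ½·52·24 = 624.00, centroid at (33.33, 36.00).
ΣA = 3864.00 mm²
ΣAx̄ = (1280.00)(8.00) + (1960.00)(51.00) + (624.00)(33.33) = 131000.00 mm³
ΣAȳ = (1280.00)(40.00) + (1960.00)(14.00) + (624.00)(36.00) = 101104.00 mm³
x̄ = 131000.00 / 3864.00 = 33.90 mm
ȳ = 101104.00 / 3864.00 = 26.17 mm

x̄ = 33.90 mm, ȳ = 26.17 mm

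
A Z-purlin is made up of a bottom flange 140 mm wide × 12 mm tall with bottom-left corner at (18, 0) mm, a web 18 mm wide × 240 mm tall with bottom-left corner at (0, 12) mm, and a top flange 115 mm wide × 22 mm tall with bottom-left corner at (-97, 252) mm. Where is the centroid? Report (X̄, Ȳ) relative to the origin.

Part | A | x̄ᵢ | ȳᵢ | A·x̄ᵢ | A·ȳᵢ
bottom flange | 1680.00 | 88.00 | 6.00 | 147840.00 | 10080.00
web | 4320.00 | 9.00 | 132.00 | 38880.00 | 570240.00
top flange | 2530.00 | -39.50 | 263.00 | -99935.00 | 665390.00
Σ | 8530.00 |  |  | 86785.00 | 1245710.00
X̄ = 86785.00 / 8530.00 = 10.17 mm
Ȳ = 1245710.00 / 8530.00 = 146.04 mm

X̄ = 10.17 mm, Ȳ = 146.04 mm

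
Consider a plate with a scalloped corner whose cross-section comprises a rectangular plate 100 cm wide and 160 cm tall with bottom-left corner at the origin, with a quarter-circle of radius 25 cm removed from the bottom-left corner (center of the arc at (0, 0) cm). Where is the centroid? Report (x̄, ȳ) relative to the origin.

plate: A = 100 × 160 = 16000.00, centroid at (50.00, 80.00).
removed quarter-circle: A = −¼π·25² = -490.87, centroid at (10.61, 10.61).
ΣA = 15509.13 cm²
ΣAx̄ = (16000.00)(50.00) + (-490.87)(10.61) = 794791.67 cm³
ΣAȳ = (16000.00)(80.00) + (-490.87)(10.61) = 1274791.67 cm³
x̄ = 794791.67 / 15509.13 = 51.25 cm
ȳ = 1274791.67 / 15509.13 = 82.20 cm

x̄ = 51.25 cm, ȳ = 82.20 cm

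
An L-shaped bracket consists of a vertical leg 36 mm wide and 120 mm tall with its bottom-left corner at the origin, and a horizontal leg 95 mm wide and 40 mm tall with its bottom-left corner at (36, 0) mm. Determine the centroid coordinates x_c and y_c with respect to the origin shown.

x_c = 48.65 mm, y_c = 41.28 mm

vertical leg: A = 36 × 120 = 4320.00, centroid at (18.00, 60.00).
horizontal leg: A = 95 × 40 = 3800.00, centroid at (83.50, 20.00).
ΣA = 8120.00 mm²
ΣAx_c = (4320.00)(18.00) + (3800.00)(83.50) = 395060.00 mm³
ΣAy_c = (4320.00)(60.00) + (3800.00)(20.00) = 335200.00 mm³
x_c = 395060.00 / 8120.00 = 48.65 mm
y_c = 335200.00 / 8120.00 = 41.28 mm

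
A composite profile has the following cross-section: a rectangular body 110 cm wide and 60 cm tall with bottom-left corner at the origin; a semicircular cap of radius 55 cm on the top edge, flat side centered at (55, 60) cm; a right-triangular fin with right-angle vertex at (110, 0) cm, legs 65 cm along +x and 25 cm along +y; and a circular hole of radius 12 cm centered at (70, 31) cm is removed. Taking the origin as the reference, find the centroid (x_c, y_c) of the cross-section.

rectangular body: A = 110 × 60 = 6600.00, centroid at (55.00, 30.00).
semicircular top: A = ½π·55² = 4751.66, centroid at (55.00, 83.34).
triangular fin: A = ½·65·25 = 812.50, centroid at (131.67, 8.33).
hole: A = −π·12² = -452.39, centroid at (70.00, 31.00).
ΣA = 11711.77 cm², ΣAx_c = 699653.15 cm³, ΣAy_c = 586762.96 cm³.
x_c = 699653.15/11711.77 = 59.74 cm; y_c = 586762.96/11711.77 = 50.10 cm.

x_c = 59.74 cm, y_c = 50.10 cm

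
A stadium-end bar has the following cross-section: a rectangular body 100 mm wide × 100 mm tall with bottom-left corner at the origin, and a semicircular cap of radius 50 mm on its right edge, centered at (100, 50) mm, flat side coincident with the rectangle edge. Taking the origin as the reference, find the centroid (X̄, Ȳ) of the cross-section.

rectangular body: A = 100 × 100 = 10000.00, centroid at (50.00, 50.00).
semicircular end: A = ½π·50² = 3926.99, centroid at (121.22, 50.00).
ΣA = 13926.99 mm², ΣAX̄ = 976032.42 mm³, ΣAȲ = 696349.54 mm³.
X̄ = 976032.42/13926.99 = 70.08 mm; Ȳ = 696349.54/13926.99 = 50.00 mm.

X̄ = 70.08 mm, Ȳ = 50.00 mm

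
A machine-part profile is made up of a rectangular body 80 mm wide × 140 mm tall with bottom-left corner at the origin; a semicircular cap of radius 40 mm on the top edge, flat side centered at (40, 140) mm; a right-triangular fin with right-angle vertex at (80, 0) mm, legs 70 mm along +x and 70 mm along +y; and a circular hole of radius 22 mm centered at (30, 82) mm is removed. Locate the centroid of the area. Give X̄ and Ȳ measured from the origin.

rectangular body: A = 80 × 140 = 11200.00, centroid at (40.00, 70.00).
semicircular top: A = ½π·40² = 2513.27, centroid at (40.00, 156.98).
triangular fin: A = ½·70·70 = 2450.00, centroid at (103.33, 23.33).
hole: A = −π·22² = -1520.53, centroid at (30.00, 82.00).
ΣA = 14642.74 mm², ΣAX̄ = 756081.71 mm³, ΣAȲ = 1111008.18 mm³.
X̄ = 756081.71/14642.74 = 51.64 mm; Ȳ = 1111008.18/14642.74 = 75.87 mm.

X̄ = 51.64 mm, Ȳ = 75.87 mm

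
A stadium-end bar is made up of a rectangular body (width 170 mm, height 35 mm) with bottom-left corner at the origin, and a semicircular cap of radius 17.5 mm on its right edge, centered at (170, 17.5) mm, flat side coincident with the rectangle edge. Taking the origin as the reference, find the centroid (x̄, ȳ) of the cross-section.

x̄ = 91.91 mm, ȳ = 17.50 mm

rectangular body: A = 170 × 35 = 5950.00, centroid at (85.00, 17.50).
semicircular end: A = ½π·17.5² = 481.06, centroid at (177.43, 17.50).
ΣA = 6431.06 mm²
ΣAx̄ = (5950.00)(85.00) + (481.06)(177.43) = 591102.50 mm³
ΣAȳ = (5950.00)(17.50) + (481.06)(17.50) = 112543.49 mm³
x̄ = 591102.50 / 6431.06 = 91.91 mm
ȳ = 112543.49 / 6431.06 = 17.50 mm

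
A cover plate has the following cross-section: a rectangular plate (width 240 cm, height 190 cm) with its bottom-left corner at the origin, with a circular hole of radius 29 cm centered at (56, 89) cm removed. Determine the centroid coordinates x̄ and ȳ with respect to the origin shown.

Part | A | x̄ᵢ | ȳᵢ | A·x̄ᵢ | A·ȳᵢ
plate | 45600.00 | 120.00 | 95.00 | 5472000.00 | 4332000.00
hole | -2642.08 | 56.00 | 89.00 | -147956.45 | -235145.07
Σ | 42957.92 |  |  | 5324043.55 | 4096854.93
x̄ = 5324043.55 / 42957.92 = 123.94 cm
ȳ = 4096854.93 / 42957.92 = 95.37 cm

x̄ = 123.94 cm, ȳ = 95.37 cm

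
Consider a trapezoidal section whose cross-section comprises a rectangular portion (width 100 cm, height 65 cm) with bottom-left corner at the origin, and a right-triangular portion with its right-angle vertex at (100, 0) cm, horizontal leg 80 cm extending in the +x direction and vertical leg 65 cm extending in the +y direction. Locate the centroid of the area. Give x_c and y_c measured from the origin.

x_c = 71.90 cm, y_c = 29.40 cm

rectangular portion: A = 100 × 65 = 6500.00, centroid at (50.00, 32.50).
triangular portion: A = ½·80·65 = 2600.00, centroid at (126.67, 21.67).
ΣA = 9100.00 cm²
ΣAx_c = (6500.00)(50.00) + (2600.00)(126.67) = 654333.33 cm³
ΣAy_c = (6500.00)(32.50) + (2600.00)(21.67) = 267583.33 cm³
x_c = 654333.33 / 9100.00 = 71.90 cm
y_c = 267583.33 / 9100.00 = 29.40 cm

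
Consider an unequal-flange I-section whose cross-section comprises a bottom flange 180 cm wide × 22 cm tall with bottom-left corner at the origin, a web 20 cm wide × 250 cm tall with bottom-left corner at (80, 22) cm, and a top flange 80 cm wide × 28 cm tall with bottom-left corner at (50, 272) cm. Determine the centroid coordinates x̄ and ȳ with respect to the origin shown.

x̄ = 90.00 cm, ȳ = 126.71 cm

bottom flange: A = 180 × 22 = 3960.00, centroid at (90.00, 11.00).
web: A = 20 × 250 = 5000.00, centroid at (90.00, 147.00).
top flange: A = 80 × 28 = 2240.00, centroid at (90.00, 286.00).
ΣA = 11200.00 cm²
ΣAx̄ = (3960.00)(90.00) + (5000.00)(90.00) + (2240.00)(90.00) = 1008000.00 cm³
ΣAȳ = (3960.00)(11.00) + (5000.00)(147.00) + (2240.00)(286.00) = 1419200.00 cm³
x̄ = 1008000.00 / 11200.00 = 90.00 cm
ȳ = 1419200.00 / 11200.00 = 126.71 cm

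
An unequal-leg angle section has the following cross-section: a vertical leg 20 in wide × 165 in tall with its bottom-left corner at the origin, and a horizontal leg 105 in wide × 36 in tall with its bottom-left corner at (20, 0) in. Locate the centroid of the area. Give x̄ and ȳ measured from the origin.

x̄ = 43.37 in, ȳ = 48.06 in

Part | A | x̄ᵢ | ȳᵢ | A·x̄ᵢ | A·ȳᵢ
vertical leg | 3300.00 | 10.00 | 82.50 | 33000.00 | 272250.00
horizontal leg | 3780.00 | 72.50 | 18.00 | 274050.00 | 68040.00
Σ | 7080.00 |  |  | 307050.00 | 340290.00
x̄ = 307050.00 / 7080.00 = 43.37 in
ȳ = 340290.00 / 7080.00 = 48.06 in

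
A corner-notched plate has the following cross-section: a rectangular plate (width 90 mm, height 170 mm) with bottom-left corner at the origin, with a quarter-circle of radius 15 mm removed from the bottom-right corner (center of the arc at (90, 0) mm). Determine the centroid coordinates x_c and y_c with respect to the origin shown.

x_c = 44.55 mm, y_c = 85.92 mm

plate: A = 90 × 170 = 15300.00, centroid at (45.00, 85.00).
removed quarter-circle: A = −¼π·15² = -176.71, centroid at (83.63, 6.37).
ΣA = 15123.29 mm², ΣAx_c = 673720.69 mm³, ΣAy_c = 1299375.00 mm³.
x_c = 673720.69/15123.29 = 44.55 mm; y_c = 1299375.00/15123.29 = 85.92 mm.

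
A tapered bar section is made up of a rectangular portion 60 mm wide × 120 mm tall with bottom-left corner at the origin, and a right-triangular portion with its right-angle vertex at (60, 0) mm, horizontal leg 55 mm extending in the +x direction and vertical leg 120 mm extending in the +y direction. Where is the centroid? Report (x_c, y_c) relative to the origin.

x_c = 45.19 mm, y_c = 53.71 mm

Part | A | x̄ᵢ | ȳᵢ | A·x̄ᵢ | A·ȳᵢ
rectangular portion | 7200.00 | 30.00 | 60.00 | 216000.00 | 432000.00
triangular portion | 3300.00 | 78.33 | 40.00 | 258500.00 | 132000.00
Σ | 10500.00 |  |  | 474500.00 | 564000.00
x_c = 474500.00 / 10500.00 = 45.19 mm
y_c = 564000.00 / 10500.00 = 53.71 mm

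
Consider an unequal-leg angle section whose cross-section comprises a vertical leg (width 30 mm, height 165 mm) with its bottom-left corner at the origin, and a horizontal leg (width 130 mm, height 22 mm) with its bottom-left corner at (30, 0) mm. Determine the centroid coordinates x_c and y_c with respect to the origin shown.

Part | A | x̄ᵢ | ȳᵢ | A·x̄ᵢ | A·ȳᵢ
vertical leg | 4950.00 | 15.00 | 82.50 | 74250.00 | 408375.00
horizontal leg | 2860.00 | 95.00 | 11.00 | 271700.00 | 31460.00
Σ | 7810.00 |  |  | 345950.00 | 439835.00
x_c = 345950.00 / 7810.00 = 44.30 mm
y_c = 439835.00 / 7810.00 = 56.32 mm

x_c = 44.30 mm, y_c = 56.32 mm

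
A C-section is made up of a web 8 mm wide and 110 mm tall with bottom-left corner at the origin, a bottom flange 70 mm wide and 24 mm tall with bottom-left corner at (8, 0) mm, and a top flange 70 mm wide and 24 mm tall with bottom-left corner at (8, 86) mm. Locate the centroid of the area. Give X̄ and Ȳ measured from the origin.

Part | A | x̄ᵢ | ȳᵢ | A·x̄ᵢ | A·ȳᵢ
web | 880.00 | 4.00 | 55.00 | 3520.00 | 48400.00
bottom flange | 1680.00 | 43.00 | 12.00 | 72240.00 | 20160.00
top flange | 1680.00 | 43.00 | 98.00 | 72240.00 | 164640.00
Σ | 4240.00 |  |  | 148000.00 | 233200.00
X̄ = 148000.00 / 4240.00 = 34.91 mm
Ȳ = 233200.00 / 4240.00 = 55.00 mm

X̄ = 34.91 mm, Ȳ = 55.00 mm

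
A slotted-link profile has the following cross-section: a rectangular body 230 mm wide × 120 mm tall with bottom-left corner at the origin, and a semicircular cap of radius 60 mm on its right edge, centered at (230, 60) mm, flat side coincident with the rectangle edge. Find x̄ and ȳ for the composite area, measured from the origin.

x̄ = 138.89 mm, ȳ = 60.00 mm

rectangular body: A = 230 × 120 = 27600.00, centroid at (115.00, 60.00).
semicircular end: A = ½π·60² = 5654.87, centroid at (255.46, 60.00).
ΣA = 33254.87 mm², ΣAx̄ = 4618619.36 mm³, ΣAȳ = 1995292.01 mm³.
x̄ = 4618619.36/33254.87 = 138.89 mm; ȳ = 1995292.01/33254.87 = 60.00 mm.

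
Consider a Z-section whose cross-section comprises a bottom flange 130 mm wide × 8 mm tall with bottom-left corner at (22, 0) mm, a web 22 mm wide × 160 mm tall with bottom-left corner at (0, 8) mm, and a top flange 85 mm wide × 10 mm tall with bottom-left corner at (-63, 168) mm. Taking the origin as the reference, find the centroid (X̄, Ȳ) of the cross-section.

X̄ = 20.66 mm, Ȳ = 85.21 mm

bottom flange: A = 130 × 8 = 1040.00, centroid at (87.00, 4.00).
web: A = 22 × 160 = 3520.00, centroid at (11.00, 88.00).
top flange: A = 85 × 10 = 850.00, centroid at (-20.50, 173.00).
ΣA = 5410.00 mm², ΣAX̄ = 111775.00 mm³, ΣAȲ = 460970.00 mm³.
X̄ = 111775.00/5410.00 = 20.66 mm; Ȳ = 460970.00/5410.00 = 85.21 mm.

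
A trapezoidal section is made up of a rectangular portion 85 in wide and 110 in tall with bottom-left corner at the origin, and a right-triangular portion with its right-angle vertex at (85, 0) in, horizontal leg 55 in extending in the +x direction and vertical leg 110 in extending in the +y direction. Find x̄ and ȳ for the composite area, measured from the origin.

rectangular portion: A = 85 × 110 = 9350.00, centroid at (42.50, 55.00).
triangular portion: A = ½·55·110 = 3025.00, centroid at (103.33, 36.67).
ΣA = 12375.00 in², ΣAx̄ = 709958.33 in³, ΣAȳ = 625166.67 in³.
x̄ = 709958.33/12375.00 = 57.37 in; ȳ = 625166.67/12375.00 = 50.52 in.

x̄ = 57.37 in, ȳ = 50.52 in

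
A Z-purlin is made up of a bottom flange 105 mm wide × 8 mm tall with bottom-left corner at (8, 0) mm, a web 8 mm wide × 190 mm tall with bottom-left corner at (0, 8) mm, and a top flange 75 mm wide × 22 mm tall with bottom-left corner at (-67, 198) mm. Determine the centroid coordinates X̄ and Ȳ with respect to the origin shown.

bottom flange: A = 105 × 8 = 840.00, centroid at (60.50, 4.00).
web: A = 8 × 190 = 1520.00, centroid at (4.00, 103.00).
top flange: A = 75 × 22 = 1650.00, centroid at (-29.50, 209.00).
ΣA = 4010.00 mm², ΣAX̄ = 8225.00 mm³, ΣAȲ = 504770.00 mm³.
X̄ = 8225.00/4010.00 = 2.05 mm; Ȳ = 504770.00/4010.00 = 125.88 mm.

X̄ = 2.05 mm, Ȳ = 125.88 mm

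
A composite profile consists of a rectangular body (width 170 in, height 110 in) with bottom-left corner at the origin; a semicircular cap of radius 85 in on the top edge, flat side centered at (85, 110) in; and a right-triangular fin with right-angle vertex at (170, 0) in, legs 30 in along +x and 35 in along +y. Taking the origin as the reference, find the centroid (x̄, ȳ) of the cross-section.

rectangular body: A = 170 × 110 = 18700.00, centroid at (85.00, 55.00).
semicircular top: A = ½π·85² = 11349.00, centroid at (85.00, 146.08).
triangular fin: A = ½·30·35 = 525.00, centroid at (180.00, 11.67).
ΣA = 30574.00 in², ΣAx̄ = 2648665.29 in³, ΣAȳ = 2692432.05 in³.
x̄ = 2648665.29/30574.00 = 86.63 in; ȳ = 2692432.05/30574.00 = 88.06 in.

x̄ = 86.63 in, ȳ = 88.06 in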